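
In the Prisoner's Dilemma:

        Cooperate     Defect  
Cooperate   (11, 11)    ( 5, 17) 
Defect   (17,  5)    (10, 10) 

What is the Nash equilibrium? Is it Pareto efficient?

(Defect, Defect) is NE; not Pareto efficient

Work:
Defect dominates Cooperate for both players:
If P2 cooperates: Defect (17) > Cooperate (11)
If P2 defects: Defect (10) > Cooperate (5)
NE: (Defect, Defect) with payoff (10, 10)
But (Cooperate, Cooperate) = (11, 11) Pareto dominates (10, 10)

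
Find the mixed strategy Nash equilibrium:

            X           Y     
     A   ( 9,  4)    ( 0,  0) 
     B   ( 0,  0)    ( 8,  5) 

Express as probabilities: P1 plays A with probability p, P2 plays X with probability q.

p = 0.5556, q = 0.4706

Work:
Find probabilities that make opponent indifferent:
P2 chooses q to make P1 indifferent between A and B
P1 chooses p to make P2 indifferent between X and Y
Mixed NE: P1 plays (A: 0.5556, B: 0.4444), P2 plays (X: 0.4706, Y: 0.5294)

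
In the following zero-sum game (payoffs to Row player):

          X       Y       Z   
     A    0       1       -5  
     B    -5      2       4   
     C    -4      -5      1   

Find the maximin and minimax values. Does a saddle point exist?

Maximin = -5, Minimax = 0, Saddle: False

Work:
Row minimums: [-5, -5, -5] → maximin = -5
Column maximums: [0, 2, 4] → minimax = 0
No saddle point (maximin ≠ minimax). Mixed strategy needed.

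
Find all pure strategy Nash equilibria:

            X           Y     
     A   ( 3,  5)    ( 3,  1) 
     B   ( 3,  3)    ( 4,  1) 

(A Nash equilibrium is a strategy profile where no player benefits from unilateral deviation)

Nash equilibrium: (A, X), (B, X)

Work:
Best responses:
  P1 vs X: payoffs [3, 3] → best response A/B (payoff 3)
  P1 vs Y: payoffs [3, 4] → best response B (payoff 4)
  P2 vs A: payoffs [5, 1] → best response X (payoff 5)
  P2 vs B: payoffs [3, 1] → best response X (payoff 3)
Mutual best responses: (A,X), (B,X) → Nash equilibria.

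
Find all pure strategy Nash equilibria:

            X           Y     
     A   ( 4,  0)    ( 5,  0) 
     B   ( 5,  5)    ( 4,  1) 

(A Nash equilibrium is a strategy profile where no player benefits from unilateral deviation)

Nash equilibrium: (A, Y), (B, X)

Work:
Best responses:
  P1 vs X: payoffs [4, 5] → best response B (payoff 5)
  P1 vs Y: payoffs [5, 4] → best response A (payoff 5)
  P2 vs A: payoffs [0, 0] → best response X/Y (payoff 0)
  P2 vs B: payoffs [5, 1] → best response X (payoff 5)
Mutual best responses: (A,Y), (B,X) → Nash equilibria.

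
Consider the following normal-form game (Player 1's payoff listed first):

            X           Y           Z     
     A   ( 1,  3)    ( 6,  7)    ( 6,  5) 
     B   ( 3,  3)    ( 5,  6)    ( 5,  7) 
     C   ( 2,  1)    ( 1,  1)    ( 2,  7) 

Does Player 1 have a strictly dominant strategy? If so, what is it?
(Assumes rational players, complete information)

No strictly dominant strategy exists for Player 1

Work:
A strategy strictly dominates another if it gives a strictly higher payoff against every opponent action. Compare each pair of P1's strategies column-by-column:
  A vs B: [1 vs 3, 6 vs 5, 6 vs 5] → A does not strictly dominate B (column X: 1 ≤ 3)
  A vs C: [1 vs 2, 6 vs 1, 6 vs 2] → A does not strictly dominate C (column X: 1 ≤ 2)
  B vs A: [3 vs 1, 5 vs 6, 5 vs 6] → B does not strictly dominate A (column Y: 5 ≤ 6)
  B vs C: [3 vs 2, 5 vs 1, 5 vs 2] → B strictly dominates C
  C vs A: [2 vs 1, 1 vs 6, 2 vs 6] → C does not strictly dominate A (column Y: 1 ≤ 6)
  C vs B: [2 vs 3, 1 vs 5, 2 vs 5] → C does not strictly dominate B (column X: 2 ≤ 3)
No single strategy strictly dominates all others → no strictly dominant strategy.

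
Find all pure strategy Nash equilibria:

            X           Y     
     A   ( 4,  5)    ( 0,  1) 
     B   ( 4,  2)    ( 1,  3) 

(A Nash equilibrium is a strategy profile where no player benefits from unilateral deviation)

Nash equilibrium: (A, X), (B, Y)

Work:
Best responses:
  P1 vs X: payoffs [4, 4] → best response A/B (payoff 4)
  P1 vs Y: payoffs [0, 1] → best response B (payoff 1)
  P2 vs A: payoffs [5, 1] → best response X (payoff 5)
  P2 vs B: payoffs [2, 3] → best response Y (payoff 3)
Mutual best responses: (A,X), (B,Y) → Nash equilibria.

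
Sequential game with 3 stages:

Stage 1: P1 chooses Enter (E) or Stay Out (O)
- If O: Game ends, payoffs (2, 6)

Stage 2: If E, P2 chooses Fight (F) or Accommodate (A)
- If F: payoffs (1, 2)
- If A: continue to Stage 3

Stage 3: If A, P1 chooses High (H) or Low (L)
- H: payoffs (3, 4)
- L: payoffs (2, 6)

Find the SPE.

SPE: (E, A, H); Outcome (3, 4)

Work:
Stage 3: P1 chooses H (3 vs 2)
Stage 2: P2: F->2, A->4 (anticipating H). Choose A
Stage 1: P1: O->2, E->3 (anticipating A, H). Choose E
SPE path: E -> A -> H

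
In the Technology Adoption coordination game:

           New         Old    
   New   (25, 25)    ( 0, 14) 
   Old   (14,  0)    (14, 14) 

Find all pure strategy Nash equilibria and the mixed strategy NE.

Pure NE: (New, New) and (Old, Old); Mixed NE: p = 0.56, q = 0.56

Work:
Check pure NE:
(New, New): (25, 25) - no unilateral deviation beneficial
(Old, Old): (14, 14) - no unilateral deviation beneficial
Mixed NE: P1 plays New with p = 0.56, P2 plays New with q = 0.56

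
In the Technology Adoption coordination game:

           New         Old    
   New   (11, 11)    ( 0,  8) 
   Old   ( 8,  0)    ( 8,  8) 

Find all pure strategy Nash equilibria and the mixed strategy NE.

Pure NE: (New, New) and (Old, Old); Mixed NE: p = 0.7273, q = 0.7273

Work:
Check pure NE:
(New, New): (11, 11) - no unilateral deviation beneficial
(Old, Old): (8, 8) - no unilateral deviation beneficial
Mixed NE: P1 plays New with p = 0.7273, P2 plays New with q = 0.7273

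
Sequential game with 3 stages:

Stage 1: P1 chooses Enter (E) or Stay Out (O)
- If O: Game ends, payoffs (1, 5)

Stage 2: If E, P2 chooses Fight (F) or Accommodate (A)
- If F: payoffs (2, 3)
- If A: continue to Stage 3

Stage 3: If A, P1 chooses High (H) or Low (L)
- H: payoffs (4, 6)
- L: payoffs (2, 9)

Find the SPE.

SPE: (E, A, H); Outcome (4, 6)

Work:
Stage 3: P1 chooses H (4 vs 2)
Stage 2: P2: F->3, A->6 (anticipating H). Choose A
Stage 1: P1: O->1, E->4 (anticipating A, H). Choose E
SPE path: E -> A -> H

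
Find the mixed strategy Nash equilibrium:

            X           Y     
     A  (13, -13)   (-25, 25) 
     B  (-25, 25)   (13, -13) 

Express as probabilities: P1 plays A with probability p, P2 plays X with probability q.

p = 0.5, q = 0.5

Work:
Find probabilities that make opponent indifferent:
P2 chooses q to make P1 indifferent between A and B
P1 chooses p to make P2 indifferent between X and Y
Mixed NE: P1 plays (A: 0.5, B: 0.5), P2 plays (X: 0.5, Y: 0.5)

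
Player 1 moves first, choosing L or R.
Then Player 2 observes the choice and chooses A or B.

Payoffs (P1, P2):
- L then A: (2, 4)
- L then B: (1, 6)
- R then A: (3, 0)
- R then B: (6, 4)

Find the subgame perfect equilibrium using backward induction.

P1 plays R, P2 plays B after L and B after R; Payoff (6, 4)

Work:
Backward induction:
After L: P2 chooses B → P1 gets 1
After R: P2 chooses B → P1 gets 6
P1 chooses R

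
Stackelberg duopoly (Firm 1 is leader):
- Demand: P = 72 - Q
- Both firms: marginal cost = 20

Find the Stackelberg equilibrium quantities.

q₁* (leader) = 26.0, q₂* (follower) = 13.0

Work:
Follower's reaction: q₂ = (a - c - q₁)/2
Leader substitutes: π₁ = q₁·(a - q₁ - (a-c-q₁)/2 - c)
FOC: q₁* = (72 - 20)/2 = 26.00
Then: q₂* = (72 - 20 - 26.0)/2 = 13.00
Leader has first-mover advantage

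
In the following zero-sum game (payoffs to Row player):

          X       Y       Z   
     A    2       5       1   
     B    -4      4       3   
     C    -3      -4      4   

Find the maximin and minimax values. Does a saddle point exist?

Maximin = 1, Minimax = 2, Saddle: False

Work:
Row minimums: [1, -4, -4] → maximin = 1
Column maximums: [2, 5, 4] → minimax = 2
No saddle point (maximin ≠ minimax). Mixed strategy needed.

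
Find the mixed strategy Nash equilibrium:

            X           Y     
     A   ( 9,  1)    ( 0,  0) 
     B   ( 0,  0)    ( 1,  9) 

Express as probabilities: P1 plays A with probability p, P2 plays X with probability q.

p = 0.9, q = 0.1

Work:
Find probabilities that make opponent indifferent:
P2 chooses q to make P1 indifferent between A and B
P1 chooses p to make P2 indifferent between X and Y
Mixed NE: P1 plays (A: 0.9, B: 0.1), P2 plays (X: 0.1, Y: 0.9)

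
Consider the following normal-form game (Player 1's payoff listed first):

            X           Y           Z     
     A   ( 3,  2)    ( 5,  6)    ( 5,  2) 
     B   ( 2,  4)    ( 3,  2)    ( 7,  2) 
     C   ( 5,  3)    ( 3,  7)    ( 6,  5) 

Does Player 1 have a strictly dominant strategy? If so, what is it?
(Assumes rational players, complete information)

No strictly dominant strategy exists for Player 1

Work:
A strategy strictly dominates another if it gives a strictly higher payoff against every opponent action. Compare each pair of P1's strategies column-by-column:
  A vs B: [3 vs 2, 5 vs 3, 5 vs 7] → A does not strictly dominate B (column Z: 5 ≤ 7)
  A vs C: [3 vs 5, 5 vs 3, 5 vs 6] → A does not strictly dominate C (column X: 3 ≤ 5)
  B vs A: [2 vs 3, 3 vs 5, 7 vs 5] → B does not strictly dominate A (column X: 2 ≤ 3)
  B vs C: [2 vs 5, 3 vs 3, 7 vs 6] → B does not strictly dominate C (column X: 2 ≤ 5)
  C vs A: [5 vs 3, 3 vs 5, 6 vs 5] → C does not strictly dominate A (column Y: 3 ≤ 5)
  C vs B: [5 vs 2, 3 vs 3, 6 vs 7] → C does not strictly dominate B (column Y: 3 ≤ 3)
No single strategy strictly dominates all others → no strictly dominant strategy.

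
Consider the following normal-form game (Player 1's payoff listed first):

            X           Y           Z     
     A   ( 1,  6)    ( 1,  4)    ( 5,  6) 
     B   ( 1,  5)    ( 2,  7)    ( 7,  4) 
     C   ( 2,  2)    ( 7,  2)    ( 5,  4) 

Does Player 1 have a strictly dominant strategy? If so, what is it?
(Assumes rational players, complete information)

No strictly dominant strategy exists for Player 1

Work:
A strategy strictly dominates another if it gives a strictly higher payoff against every opponent action. Compare each pair of P1's strategies column-by-column:
  A vs B: [1 vs 1, 1 vs 2, 5 vs 7] → A does not strictly dominate B (column X: 1 ≤ 1)
  A vs C: [1 vs 2, 1 vs 7, 5 vs 5] → A does not strictly dominate C (column X: 1 ≤ 2)
  B vs A: [1 vs 1, 2 vs 1, 7 vs 5] → B does not strictly dominate A (column X: 1 ≤ 1)
  B vs C: [1 vs 2, 2 vs 7, 7 vs 5] → B does not strictly dominate C (column X: 1 ≤ 2)
  C vs A: [2 vs 1, 7 vs 1, 5 vs 5] → C does not strictly dominate A (column Z: 5 ≤ 5)
  C vs B: [2 vs 1, 7 vs 2, 5 vs 7] → C does not strictly dominate B (column Z: 5 ≤ 7)
No single strategy strictly dominates all others → no strictly dominant strategy.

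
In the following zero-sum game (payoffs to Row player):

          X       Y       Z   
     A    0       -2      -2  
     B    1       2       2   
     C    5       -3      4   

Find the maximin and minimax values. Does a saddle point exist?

Maximin = 1, Minimax = 2, Saddle: False

Work:
Row minimums: [-2, 1, -3] → maximin = 1
Column maximums: [5, 2, 4] → minimax = 2
No saddle point (maximin ≠ minimax). Mixed strategy needed.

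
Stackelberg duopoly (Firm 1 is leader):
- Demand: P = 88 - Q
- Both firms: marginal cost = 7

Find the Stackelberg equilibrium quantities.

q₁* (leader) = 40.5, q₂* (follower) = 20.25

Work:
Follower's reaction: q₂ = (a - c - q₁)/2
Leader substitutes: π₁ = q₁·(a - q₁ - (a-c-q₁)/2 - c)
FOC: q₁* = (88 - 7)/2 = 40.50
Then: q₂* = (88 - 7 - 40.5)/2 = 20.25
Leader has first-mover advantage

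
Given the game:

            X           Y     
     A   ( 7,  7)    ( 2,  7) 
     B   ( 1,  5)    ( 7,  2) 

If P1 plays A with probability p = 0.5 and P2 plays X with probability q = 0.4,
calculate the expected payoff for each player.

E[P1] = 4.3, E[P2] = 5.1

Work:
E[P1] = p·q·π₁(A,X) + p·(1-q)·π₁(A,Y) + (1-p)·q·π₁(B,X) + (1-p)·(1-q)·π₁(B,Y)
= 0.5·0.4·7 + 0.5·0.6·2 + 0.5·0.4·1 + 0.5·0.6·7
= 4.3

E[P2] = 5.1 (similar calculation)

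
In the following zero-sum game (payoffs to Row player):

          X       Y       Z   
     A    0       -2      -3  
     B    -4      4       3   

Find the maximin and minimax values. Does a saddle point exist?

Maximin = -3, Minimax = 0, Saddle: False

Work:
Row minimums: [-3, -4] → maximin = -3
Column maximums: [0, 4, 3] → minimax = 0
No saddle point (maximin ≠ minimax). Mixed strategy needed.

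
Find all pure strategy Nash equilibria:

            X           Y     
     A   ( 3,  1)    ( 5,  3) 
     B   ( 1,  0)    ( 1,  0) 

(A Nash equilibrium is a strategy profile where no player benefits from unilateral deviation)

Nash equilibrium: (A, Y)

Work:
Best responses:
  P1 vs X: payoffs [3, 1] → best response A (payoff 3)
  P1 vs Y: payoffs [5, 1] → best response A (payoff 5)
  P2 vs A: payoffs [1, 3] → best response Y (payoff 3)
  P2 vs B: payoffs [0, 0] → best response X/Y (payoff 0)
Mutual best responses: (A,Y) → Nash equilibria.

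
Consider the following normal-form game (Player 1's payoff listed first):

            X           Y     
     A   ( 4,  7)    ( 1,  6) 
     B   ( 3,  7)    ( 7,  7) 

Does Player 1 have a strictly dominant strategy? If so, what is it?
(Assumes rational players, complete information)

No strictly dominant strategy exists for Player 1

Work:
A strategy strictly dominates another if it gives a strictly higher payoff against every opponent action. Compare each pair of P1's strategies column-by-column:
  A vs B: [4 vs 3, 1 vs 7] → A does not strictly dominate B (column Y: 1 ≤ 7)
  B vs A: [3 vs 4, 7 vs 1] → B does not strictly dominate A (column X: 3 ≤ 4)
No single strategy strictly dominates all others → no strictly dominant strategy.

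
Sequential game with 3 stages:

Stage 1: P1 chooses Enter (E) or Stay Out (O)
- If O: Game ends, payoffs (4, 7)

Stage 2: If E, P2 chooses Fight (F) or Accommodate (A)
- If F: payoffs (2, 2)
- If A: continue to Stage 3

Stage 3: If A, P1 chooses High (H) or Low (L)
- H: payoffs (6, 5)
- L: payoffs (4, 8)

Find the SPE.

SPE: (E, A, H); Outcome (6, 5)

Work:
Stage 3: P1 chooses H (6 vs 4)
Stage 2: P2: F->2, A->5 (anticipating H). Choose A
Stage 1: P1: O->4, E->6 (anticipating A, H). Choose E
SPE path: E -> A -> H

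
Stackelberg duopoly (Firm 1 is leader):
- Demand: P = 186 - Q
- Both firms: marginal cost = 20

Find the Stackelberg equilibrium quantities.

q₁* (leader) = 83.0, q₂* (follower) = 41.5

Work:
Follower's reaction: q₂ = (a - c - q₁)/2
Leader substitutes: π₁ = q₁·(a - q₁ - (a-c-q₁)/2 - c)
FOC: q₁* = (186 - 20)/2 = 83.00
Then: q₂* = (186 - 20 - 83.0)/2 = 41.50
Leader has first-mover advantage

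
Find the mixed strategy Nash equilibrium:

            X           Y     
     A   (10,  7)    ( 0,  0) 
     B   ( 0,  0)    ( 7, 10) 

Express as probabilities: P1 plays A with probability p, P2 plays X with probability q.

p = 0.5882, q = 0.4118

Work:
Find probabilities that make opponent indifferent:
P2 chooses q to make P1 indifferent between A and B
P1 chooses p to make P2 indifferent between X and Y
Mixed NE: P1 plays (A: 0.5882, B: 0.4118), P2 plays (X: 0.4118, Y: 0.5882)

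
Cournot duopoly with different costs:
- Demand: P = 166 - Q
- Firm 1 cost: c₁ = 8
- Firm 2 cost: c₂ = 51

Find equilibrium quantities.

q₁* = 67.0, q₂* = 24.0

Work:
Reaction: q₁ = (166 - 8 - q₂)/2
Reaction: q₂ = (166 - 51 - q₁)/2
Solve simultaneously:
q₁* = (166 - 2×8 + 51)/3 = 67.0
q₂* = (166 - 2×51 + 8)/3 = 24.0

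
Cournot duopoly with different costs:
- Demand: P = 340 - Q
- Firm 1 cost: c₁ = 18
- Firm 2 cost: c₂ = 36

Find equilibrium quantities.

q₁* = 113.33, q₂* = 95.33

Work:
Reaction: q₁ = (340 - 18 - q₂)/2
Reaction: q₂ = (340 - 36 - q₁)/2
Solve simultaneously:
q₁* = (340 - 2×18 + 36)/3 = 113.33
q₂* = (340 - 2×36 + 18)/3 = 95.33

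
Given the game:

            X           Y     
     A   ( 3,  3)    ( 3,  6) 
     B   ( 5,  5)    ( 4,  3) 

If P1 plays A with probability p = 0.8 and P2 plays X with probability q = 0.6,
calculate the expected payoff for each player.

E[P1] = 3.32, E[P2] = 4.2

Work:
E[P1] = p·q·π₁(A,X) + p·(1-q)·π₁(A,Y) + (1-p)·q·π₁(B,X) + (1-p)·(1-q)·π₁(B,Y)
= 0.8·0.6·3 + 0.8·0.4·3 + 0.2·0.6·5 + 0.2·0.4·4
= 3.32

E[P2] = 4.2 (similar calculation)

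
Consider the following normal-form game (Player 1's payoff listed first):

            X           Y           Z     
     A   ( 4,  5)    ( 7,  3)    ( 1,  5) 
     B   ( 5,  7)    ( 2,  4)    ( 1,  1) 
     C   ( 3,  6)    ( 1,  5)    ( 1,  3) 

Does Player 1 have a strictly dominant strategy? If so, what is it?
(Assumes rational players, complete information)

No strictly dominant strategy exists for Player 1

Work:
A strategy strictly dominates another if it gives a strictly higher payoff against every opponent action. Compare each pair of P1's strategies column-by-column:
  A vs B: [4 vs 5, 7 vs 2, 1 vs 1] → A does not strictly dominate B (column X: 4 ≤ 5)
  A vs C: [4 vs 3, 7 vs 1, 1 vs 1] → A does not strictly dominate C (column Z: 1 ≤ 1)
  B vs A: [5 vs 4, 2 vs 7, 1 vs 1] → B does not strictly dominate A (column Y: 2 ≤ 7)
  B vs C: [5 vs 3, 2 vs 1, 1 vs 1] → B does not strictly dominate C (column Z: 1 ≤ 1)
  C vs A: [3 vs 4, 1 vs 7, 1 vs 1] → C does not strictly dominate A (column X: 3 ≤ 4)
  C vs B: [3 vs 5, 1 vs 2, 1 vs 1] → C does not strictly dominate B (column X: 3 ≤ 5)
No single strategy strictly dominates all others → no strictly dominant strategy.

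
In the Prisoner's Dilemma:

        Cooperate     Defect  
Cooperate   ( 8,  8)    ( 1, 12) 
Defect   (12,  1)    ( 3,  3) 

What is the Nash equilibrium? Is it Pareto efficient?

(Defect, Defect) is NE; not Pareto efficient

Work:
Defect dominates Cooperate for both players:
If P2 cooperates: Defect (12) > Cooperate (8)
If P2 defects: Defect (3) > Cooperate (1)
NE: (Defect, Defect) with payoff (3, 3)
But (Cooperate, Cooperate) = (8, 8) Pareto dominates (3, 3)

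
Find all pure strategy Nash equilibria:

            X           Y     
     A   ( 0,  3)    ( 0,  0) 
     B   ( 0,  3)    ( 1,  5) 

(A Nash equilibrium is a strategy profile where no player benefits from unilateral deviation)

Nash equilibrium: (A, X), (B, Y)

Work:
Best responses:
  P1 vs X: payoffs [0, 0] → best response A/B (payoff 0)
  P1 vs Y: payoffs [0, 1] → best response B (payoff 1)
  P2 vs A: payoffs [3, 0] → best response X (payoff 3)
  P2 vs B: payoffs [3, 5] → best response Y (payoff 5)
Mutual best responses: (A,X), (B,Y) → Nash equilibria.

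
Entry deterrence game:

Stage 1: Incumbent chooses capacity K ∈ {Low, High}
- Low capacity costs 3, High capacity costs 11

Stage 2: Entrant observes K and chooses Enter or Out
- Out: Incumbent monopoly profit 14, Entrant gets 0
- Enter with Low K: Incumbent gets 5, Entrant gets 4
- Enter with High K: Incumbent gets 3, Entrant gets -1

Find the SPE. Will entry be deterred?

SPE: (High, Enter|Low, Out|High); Entry deterred. Incumbent net profit = 3

Work:
After Low K: Entrant enters (4 > 0)
After High K: Entrant stays out (-1 < 0)
Incumbent: Low → 5−3=2, High → 14−11=3
Incumbent chooses High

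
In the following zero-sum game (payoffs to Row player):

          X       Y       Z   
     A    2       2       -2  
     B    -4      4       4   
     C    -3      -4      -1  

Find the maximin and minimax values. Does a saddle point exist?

Maximin = -2, Minimax = 2, Saddle: False

Work:
Row minimums: [-2, -4, -4] → maximin = -2
Column maximums: [2, 4, 4] → minimax = 2
No saddle point (maximin ≠ minimax). Mixed strategy needed.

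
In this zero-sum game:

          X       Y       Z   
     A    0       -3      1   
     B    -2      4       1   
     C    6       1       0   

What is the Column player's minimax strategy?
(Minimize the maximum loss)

Column should play Z, value = 1

Work:
Column player minimizes Row's maximum payoff:
Column X: max payoff to Row = 6
Column Y: max payoff to Row = 4
Column Z: max payoff to Row = 1
Minimum is 1, achieved by column Z.
Minimax strategy: Z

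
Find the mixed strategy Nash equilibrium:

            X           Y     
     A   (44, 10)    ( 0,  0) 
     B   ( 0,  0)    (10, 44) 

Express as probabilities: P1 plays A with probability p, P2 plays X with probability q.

p = 0.8148, q = 0.1852

Work:
Find probabilities that make opponent indifferent:
P2 chooses q to make P1 indifferent between A and B
P1 chooses p to make P2 indifferent between X and Y
Mixed NE: P1 plays (A: 0.8148, B: 0.1852), P2 plays (X: 0.1852, Y: 0.8148)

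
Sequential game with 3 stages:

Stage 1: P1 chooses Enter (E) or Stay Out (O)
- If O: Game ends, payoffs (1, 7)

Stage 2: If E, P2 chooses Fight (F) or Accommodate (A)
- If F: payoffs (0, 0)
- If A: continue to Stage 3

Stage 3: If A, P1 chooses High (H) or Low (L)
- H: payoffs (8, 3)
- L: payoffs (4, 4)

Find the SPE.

SPE: (E, A, H); Outcome (8, 3)

Work:
Stage 3: P1 chooses H (8 vs 4)
Stage 2: P2: F->0, A->3 (anticipating H). Choose A
Stage 1: P1: O->1, E->8 (anticipating A, H). Choose E
SPE path: E -> A -> H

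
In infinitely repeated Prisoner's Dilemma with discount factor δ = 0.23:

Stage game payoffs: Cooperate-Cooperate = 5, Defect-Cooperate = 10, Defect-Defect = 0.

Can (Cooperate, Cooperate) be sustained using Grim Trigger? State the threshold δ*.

δ* = 0.5; since δ = 0.23 < 0.5, cooperation cannot be sustained

Work:
For Grim Trigger:
Cooperate forever: 5/(1-δ)
Defect then punished: 10 + 0·δ/(1-δ)
Need: 5/(1-δ) ≥ 10 + 0·δ/(1-δ)
Solving: δ ≥ (T-R)/(T-P) = (10-5)/(10-0) = 0.5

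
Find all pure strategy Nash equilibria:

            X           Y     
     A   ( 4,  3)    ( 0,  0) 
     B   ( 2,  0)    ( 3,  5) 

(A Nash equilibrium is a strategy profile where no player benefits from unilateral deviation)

Nash equilibrium: (A, X), (B, Y)

Work:
Best responses:
  P1 vs X: payoffs [4, 2] → best response A (payoff 4)
  P1 vs Y: payoffs [0, 3] → best response B (payoff 3)
  P2 vs A: payoffs [3, 0] → best response X (payoff 3)
  P2 vs B: payoffs [0, 5] → best response Y (payoff 5)
Mutual best responses: (A,X), (B,Y) → Nash equilibria.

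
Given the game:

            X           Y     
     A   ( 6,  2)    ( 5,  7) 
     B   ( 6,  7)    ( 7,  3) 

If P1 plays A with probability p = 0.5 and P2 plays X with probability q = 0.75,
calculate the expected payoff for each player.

E[P1] = 6.0, E[P2] = 4.625

Work:
E[P1] = p·q·π₁(A,X) + p·(1-q)·π₁(A,Y) + (1-p)·q·π₁(B,X) + (1-p)·(1-q)·π₁(B,Y)
= 0.5·0.75·6 + 0.5·0.25·5 + 0.5·0.75·6 + 0.5·0.25·7
= 6.0

E[P2] = 4.625 (similar calculation)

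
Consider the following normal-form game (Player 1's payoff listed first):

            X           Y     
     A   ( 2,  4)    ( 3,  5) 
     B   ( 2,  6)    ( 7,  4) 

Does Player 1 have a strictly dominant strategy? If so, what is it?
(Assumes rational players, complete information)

No strictly dominant strategy exists for Player 1

Work:
A strategy strictly dominates another if it gives a strictly higher payoff against every opponent action. Compare each pair of P1's strategies column-by-column:
  A vs B: [2 vs 2, 3 vs 7] → A does not strictly dominate B (column X: 2 ≤ 2)
  B vs A: [2 vs 2, 7 vs 3] → B does not strictly dominate A (column X: 2 ≤ 2)
No single strategy strictly dominates all others → no strictly dominant strategy.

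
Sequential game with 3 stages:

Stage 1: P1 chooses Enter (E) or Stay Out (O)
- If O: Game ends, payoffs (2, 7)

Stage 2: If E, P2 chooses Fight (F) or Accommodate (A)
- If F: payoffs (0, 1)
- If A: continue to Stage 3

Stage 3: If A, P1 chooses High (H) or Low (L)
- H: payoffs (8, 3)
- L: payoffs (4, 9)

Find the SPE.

SPE: (E, A, H); Outcome (8, 3)

Work:
Stage 3: P1 chooses H (8 vs 4)
Stage 2: P2: F->1, A->3 (anticipating H). Choose A
Stage 1: P1: O->2, E->8 (anticipating A, H). Choose E
SPE path: E -> A -> H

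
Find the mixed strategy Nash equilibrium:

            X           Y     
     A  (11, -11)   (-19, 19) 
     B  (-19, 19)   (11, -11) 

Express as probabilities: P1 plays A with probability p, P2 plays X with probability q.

p = 0.5, q = 0.5

Work:
Find probabilities that make opponent indifferent:
P2 chooses q to make P1 indifferent between A and B
P1 chooses p to make P2 indifferent between X and Y
Mixed NE: P1 plays (A: 0.5, B: 0.5), P2 plays (X: 0.5, Y: 0.5)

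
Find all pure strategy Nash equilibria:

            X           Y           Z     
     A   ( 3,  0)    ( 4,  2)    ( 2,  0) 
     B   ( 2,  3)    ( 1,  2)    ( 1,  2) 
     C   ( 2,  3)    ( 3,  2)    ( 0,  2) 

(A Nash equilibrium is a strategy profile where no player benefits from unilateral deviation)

Nash equilibrium: (A, Y)

Work:
Best responses:
  P1 vs X: payoffs [3, 2, 2] → best response A (payoff 3)
  P1 vs Y: payoffs [4, 1, 3] → best response A (payoff 4)
  P1 vs Z: payoffs [2, 1, 0] → best response A (payoff 2)
  P2 vs A: payoffs [0, 2, 0] → best response Y (payoff 2)
  P2 vs B: payoffs [3, 2, 2] → best response X (payoff 3)
  P2 vs C: payoffs [3, 2, 2] → best response X (payoff 3)
Mutual best responses: (A,Y) → Nash equilibria.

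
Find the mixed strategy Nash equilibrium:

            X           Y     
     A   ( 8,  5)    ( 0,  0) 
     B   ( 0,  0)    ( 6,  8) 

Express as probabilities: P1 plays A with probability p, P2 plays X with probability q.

p = 0.6154, q = 0.4286

Work:
Find probabilities that make opponent indifferent:
P2 chooses q to make P1 indifferent between A and B
P1 chooses p to make P2 indifferent between X and Y
Mixed NE: P1 plays (A: 0.6154, B: 0.3846), P2 plays (X: 0.4286, Y: 0.5714)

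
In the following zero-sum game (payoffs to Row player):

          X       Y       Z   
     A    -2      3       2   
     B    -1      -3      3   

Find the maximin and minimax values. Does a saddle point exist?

Maximin = -2, Minimax = -1, Saddle: False

Work:
Row minimums: [-2, -3] → maximin = -2
Column maximums: [-1, 3, 3] → minimax = -1
No saddle point (maximin ≠ minimax). Mixed strategy needed.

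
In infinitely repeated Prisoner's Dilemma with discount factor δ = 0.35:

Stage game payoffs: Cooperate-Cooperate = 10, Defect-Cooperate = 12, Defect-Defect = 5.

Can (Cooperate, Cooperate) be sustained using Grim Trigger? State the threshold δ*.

δ* = 0.2857; since δ = 0.35 ≥ 0.2857, cooperation can be sustained

Work:
For Grim Trigger:
Cooperate forever: 10/(1-δ)
Defect then punished: 12 + 5·δ/(1-δ)
Need: 10/(1-δ) ≥ 12 + 5·δ/(1-δ)
Solving: δ ≥ (T-R)/(T-P) = (12-10)/(12-5) = 0.2857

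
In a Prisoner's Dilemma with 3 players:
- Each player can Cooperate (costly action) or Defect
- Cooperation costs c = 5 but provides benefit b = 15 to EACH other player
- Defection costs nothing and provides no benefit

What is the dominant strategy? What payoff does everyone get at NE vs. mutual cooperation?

Dominant: Defect; NE payoff = 0; Coop payoff = 25

Work:
Defect dominates (saves cost c = 5, benefit to others is external)
NE: All defect → everyone gets 0
If all cooperate: each receives (2)×15 - 5 = 25
Social dilemma: 25 > 0 but NE gives 0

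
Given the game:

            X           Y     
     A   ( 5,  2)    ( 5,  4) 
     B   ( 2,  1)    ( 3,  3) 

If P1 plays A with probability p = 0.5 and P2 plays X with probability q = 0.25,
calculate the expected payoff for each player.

E[P1] = 3.875, E[P2] = 3.0

Work:
E[P1] = p·q·π₁(A,X) + p·(1-q)·π₁(A,Y) + (1-p)·q·π₁(B,X) + (1-p)·(1-q)·π₁(B,Y)
= 0.5·0.25·5 + 0.5·0.75·5 + 0.5·0.25·2 + 0.5·0.75·3
= 3.875

E[P2] = 3.0 (similar calculation)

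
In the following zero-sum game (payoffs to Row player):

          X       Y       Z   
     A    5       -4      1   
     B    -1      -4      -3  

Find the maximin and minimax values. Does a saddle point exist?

Maximin = -4, Minimax = -4, Saddle: True

Work:
Row minimums: [-4, -4] → maximin = -4
Column maximums: [5, -4, 1] → minimax = -4
Saddle point exists! Game value = -4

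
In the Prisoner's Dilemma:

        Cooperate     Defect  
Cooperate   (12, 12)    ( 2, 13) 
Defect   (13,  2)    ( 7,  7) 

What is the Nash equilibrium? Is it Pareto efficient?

(Defect, Defect) is NE; not Pareto efficient

Work:
Defect dominates Cooperate for both players:
If P2 cooperates: Defect (13) > Cooperate (12)
If P2 defects: Defect (7) > Cooperate (2)
NE: (Defect, Defect) with payoff (7, 7)
But (Cooperate, Cooperate) = (12, 12) Pareto dominates (7, 7)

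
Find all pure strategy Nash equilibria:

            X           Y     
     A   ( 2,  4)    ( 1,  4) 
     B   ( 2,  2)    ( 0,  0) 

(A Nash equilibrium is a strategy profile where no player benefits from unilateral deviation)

Nash equilibrium: (A, X), (A, Y), (B, X)

Work:
Best responses:
  P1 vs X: payoffs [2, 2] → best response A/B (payoff 2)
  P1 vs Y: payoffs [1, 0] → best response A (payoff 1)
  P2 vs A: payoffs [4, 4] → best response X/Y (payoff 4)
  P2 vs B: payoffs [2, 0] → best response X (payoff 2)
Mutual best responses: (A,X), (A,Y), (B,X) → Nash equilibria.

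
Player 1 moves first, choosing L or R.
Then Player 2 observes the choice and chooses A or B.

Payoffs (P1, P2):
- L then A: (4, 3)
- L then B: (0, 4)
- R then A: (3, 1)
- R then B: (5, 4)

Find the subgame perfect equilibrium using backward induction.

P1 plays R, P2 plays B after L and B after R; Payoff (5, 4)

Work:
Backward induction:
After L: P2 chooses B → P1 gets 0
After R: P2 chooses B → P1 gets 5
P1 chooses R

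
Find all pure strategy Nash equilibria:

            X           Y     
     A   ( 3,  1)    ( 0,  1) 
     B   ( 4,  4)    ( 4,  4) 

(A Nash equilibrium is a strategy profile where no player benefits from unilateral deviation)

Nash equilibrium: (B, X), (B, Y)

Work:
Best responses:
  P1 vs X: payoffs [3, 4] → best response B (payoff 4)
  P1 vs Y: payoffs [0, 4] → best response B (payoff 4)
  P2 vs A: payoffs [1, 1] → best response X/Y (payoff 1)
  P2 vs B: payoffs [4, 4] → best response X/Y (payoff 4)
Mutual best responses: (B,X), (B,Y) → Nash equilibria.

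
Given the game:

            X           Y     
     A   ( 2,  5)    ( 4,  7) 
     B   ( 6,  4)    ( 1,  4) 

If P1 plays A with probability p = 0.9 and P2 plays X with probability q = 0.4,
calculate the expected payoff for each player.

E[P1] = 3.18, E[P2] = 5.98

Work:
E[P1] = p·q·π₁(A,X) + p·(1-q)·π₁(A,Y) + (1-p)·q·π₁(B,X) + (1-p)·(1-q)·π₁(B,Y)
= 0.9·0.4·2 + 0.9·0.6·4 + 0.1·0.4·6 + 0.1·0.6·1
= 3.18

E[P2] = 5.98 (similar calculation)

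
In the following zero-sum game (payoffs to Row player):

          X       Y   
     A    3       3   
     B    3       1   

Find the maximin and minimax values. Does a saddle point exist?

Maximin = 3, Minimax = 3, Saddle: True

Work:
Row minimums: [3, 1] → maximin = 3
Column maximums: [3, 3] → minimax = 3
Saddle point exists! Game value = 3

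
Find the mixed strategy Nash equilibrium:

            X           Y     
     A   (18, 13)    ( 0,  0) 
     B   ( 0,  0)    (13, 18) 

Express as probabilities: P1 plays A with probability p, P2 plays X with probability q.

p = 0.5806, q = 0.4194

Work:
Find probabilities that make opponent indifferent:
P2 chooses q to make P1 indifferent between A and B
P1 chooses p to make P2 indifferent between X and Y
Mixed NE: P1 plays (A: 0.5806, B: 0.4194), P2 plays (X: 0.4194, Y: 0.5806)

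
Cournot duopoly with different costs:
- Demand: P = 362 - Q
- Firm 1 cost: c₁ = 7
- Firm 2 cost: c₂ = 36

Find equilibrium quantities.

q₁* = 128.0, q₂* = 99.0

Work:
Reaction: q₁ = (362 - 7 - q₂)/2
Reaction: q₂ = (362 - 36 - q₁)/2
Solve simultaneously:
q₁* = (362 - 2×7 + 36)/3 = 128.0
q₂* = (362 - 2×36 + 7)/3 = 99.0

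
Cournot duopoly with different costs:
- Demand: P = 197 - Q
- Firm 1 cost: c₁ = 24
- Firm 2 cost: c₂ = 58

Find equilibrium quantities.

q₁* = 69.0, q₂* = 35.0

Work:
Reaction: q₁ = (197 - 24 - q₂)/2
Reaction: q₂ = (197 - 58 - q₁)/2
Solve simultaneously:
q₁* = (197 - 2×24 + 58)/3 = 69.0
q₂* = (197 - 2×58 + 24)/3 = 35.0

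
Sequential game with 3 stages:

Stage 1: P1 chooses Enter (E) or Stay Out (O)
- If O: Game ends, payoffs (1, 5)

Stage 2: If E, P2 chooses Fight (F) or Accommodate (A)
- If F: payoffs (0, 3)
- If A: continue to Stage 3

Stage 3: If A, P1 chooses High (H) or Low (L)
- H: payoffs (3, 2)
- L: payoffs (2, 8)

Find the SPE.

SPE: (O, F, H); Outcome (1, 5)

Work:
Stage 3: P1 chooses H (3 vs 2)
Stage 2: P2: F->3, A->2 (anticipating H). Choose F
Stage 1: P1: O->1, E->0 (anticipating F, H). Choose O
SPE path: O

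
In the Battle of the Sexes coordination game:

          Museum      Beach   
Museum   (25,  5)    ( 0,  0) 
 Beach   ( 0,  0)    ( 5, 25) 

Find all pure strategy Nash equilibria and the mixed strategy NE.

Pure NE: (Museum, Museum) and (Beach, Beach); Mixed NE: p = 0.8333, q = 0.1667

Work:
Check pure NE:
(Museum, Museum): (25, 5) - no unilateral deviation beneficial
(Beach, Beach): (5, 25) - no unilateral deviation beneficial
Mixed NE: P1 plays Museum with p = 0.8333, P2 plays Museum with q = 0.1667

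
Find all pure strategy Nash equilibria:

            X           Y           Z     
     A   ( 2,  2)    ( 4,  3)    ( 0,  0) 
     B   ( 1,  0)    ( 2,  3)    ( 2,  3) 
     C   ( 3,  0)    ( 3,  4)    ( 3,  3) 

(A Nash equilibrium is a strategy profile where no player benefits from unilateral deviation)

Nash equilibrium: (A, Y)

Work:
Best responses:
  P1 vs X: payoffs [2, 1, 3] → best response C (payoff 3)
  P1 vs Y: payoffs [4, 2, 3] → best response A (payoff 4)
  P1 vs Z: payoffs [0, 2, 3] → best response C (payoff 3)
  P2 vs A: payoffs [2, 3, 0] → best response Y (payoff 3)
  P2 vs B: payoffs [0, 3, 3] → best response Y/Z (payoff 3)
  P2 vs C: payoffs [0, 4, 3] → best response Y (payoff 4)
Mutual best responses: (A,Y) → Nash equilibria.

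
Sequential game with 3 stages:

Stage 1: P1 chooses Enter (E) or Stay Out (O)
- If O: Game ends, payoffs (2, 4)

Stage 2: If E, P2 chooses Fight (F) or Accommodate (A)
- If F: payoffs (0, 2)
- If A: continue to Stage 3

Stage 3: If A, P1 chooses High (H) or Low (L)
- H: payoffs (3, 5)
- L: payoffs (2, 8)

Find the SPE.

SPE: (E, A, H); Outcome (3, 5)

Work:
Stage 3: P1 chooses H (3 vs 2)
Stage 2: P2: F->2, A->5 (anticipating H). Choose A
Stage 1: P1: O->2, E->3 (anticipating A, H). Choose E
SPE path: E -> A -> H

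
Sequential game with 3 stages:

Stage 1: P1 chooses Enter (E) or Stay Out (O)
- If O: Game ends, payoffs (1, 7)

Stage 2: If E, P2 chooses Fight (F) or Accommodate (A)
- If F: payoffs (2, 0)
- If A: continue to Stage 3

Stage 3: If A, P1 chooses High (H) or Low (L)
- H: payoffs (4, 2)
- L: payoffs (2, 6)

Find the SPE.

SPE: (E, A, H); Outcome (4, 2)

Work:
Stage 3: P1 chooses H (4 vs 2)
Stage 2: P2: F->0, A->2 (anticipating H). Choose A
Stage 1: P1: O->1, E->4 (anticipating A, H). Choose E
SPE path: E -> A -> H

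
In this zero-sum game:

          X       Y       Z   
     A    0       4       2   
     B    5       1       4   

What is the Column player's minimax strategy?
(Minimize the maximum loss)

Column should play Y or Z (all achieve the minimum), value = 4

Work:
Column player minimizes Row's maximum payoff:
Column X: max payoff to Row = 5
Column Y: max payoff to Row = 4
Column Z: max payoff to Row = 4
Minimum is 4, achieved by columns Y, Z (tied).
Each of Y or Z is a minimax strategy.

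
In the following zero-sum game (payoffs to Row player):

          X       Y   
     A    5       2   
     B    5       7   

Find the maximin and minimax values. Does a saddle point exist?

Maximin = 5, Minimax = 5, Saddle: True

Work:
Row minimums: [2, 5] → maximin = 5
Column maximums: [5, 7] → minimax = 5
Saddle point exists! Game value = 5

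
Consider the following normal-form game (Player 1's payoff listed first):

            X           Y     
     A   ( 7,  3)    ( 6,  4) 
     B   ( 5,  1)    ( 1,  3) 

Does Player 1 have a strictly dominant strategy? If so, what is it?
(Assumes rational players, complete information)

Yes, Player 1's strictly dominant strategy is A

Work:
A strategy strictly dominates another if it gives a strictly higher payoff against every opponent action. Compare each pair of P1's strategies column-by-column:
  A vs B: [7 vs 5, 6 vs 1] → A strictly dominates B
  B vs A: [5 vs 7, 1 vs 6] → B does not strictly dominate A (column X: 5 ≤ 7)
A strictly dominates every other strategy → strictly dominant.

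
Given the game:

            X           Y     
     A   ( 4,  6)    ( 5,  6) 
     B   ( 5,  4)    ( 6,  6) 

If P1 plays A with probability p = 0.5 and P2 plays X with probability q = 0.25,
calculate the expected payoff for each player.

E[P1] = 5.25, E[P2] = 5.75

Work:
E[P1] = p·q·π₁(A,X) + p·(1-q)·π₁(A,Y) + (1-p)·q·π₁(B,X) + (1-p)·(1-q)·π₁(B,Y)
= 0.5·0.25·4 + 0.5·0.75·5 + 0.5·0.25·5 + 0.5·0.75·6
= 5.25

E[P2] = 5.75 (similar calculation)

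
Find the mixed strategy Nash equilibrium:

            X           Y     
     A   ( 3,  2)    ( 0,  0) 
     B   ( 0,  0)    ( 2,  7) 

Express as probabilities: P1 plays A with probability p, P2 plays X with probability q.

p = 0.7778, q = 0.4

Work:
Find probabilities that make opponent indifferent:
P2 chooses q to make P1 indifferent between A and B
P1 chooses p to make P2 indifferent between X and Y
Mixed NE: P1 plays (A: 0.7778, B: 0.2222), P2 plays (X: 0.4, Y: 0.6)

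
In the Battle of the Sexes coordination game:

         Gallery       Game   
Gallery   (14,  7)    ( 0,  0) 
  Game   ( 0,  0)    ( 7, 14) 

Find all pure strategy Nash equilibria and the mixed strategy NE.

Pure NE: (Gallery, Gallery) and (Game, Game); Mixed NE: p = 0.6667, q = 0.3333

Work:
Check pure NE:
(Gallery, Gallery): (14, 7) - no unilateral deviation beneficial
(Game, Game): (7, 14) - no unilateral deviation beneficial
Mixed NE: P1 plays Gallery with p = 0.6667, P2 plays Gallery with q = 0.3333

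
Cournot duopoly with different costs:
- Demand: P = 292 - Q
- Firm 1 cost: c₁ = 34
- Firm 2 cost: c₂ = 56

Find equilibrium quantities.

q₁* = 93.33, q₂* = 71.33

Work:
Reaction: q₁ = (292 - 34 - q₂)/2
Reaction: q₂ = (292 - 56 - q₁)/2
Solve simultaneously:
q₁* = (292 - 2×34 + 56)/3 = 93.33
q₂* = (292 - 2×56 + 34)/3 = 71.33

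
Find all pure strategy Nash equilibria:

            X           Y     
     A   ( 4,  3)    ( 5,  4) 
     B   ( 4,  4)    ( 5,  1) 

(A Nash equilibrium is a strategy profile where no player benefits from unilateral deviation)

Nash equilibrium: (A, Y), (B, X)

Work:
Best responses:
  P1 vs X: payoffs [4, 4] → best response A/B (payoff 4)
  P1 vs Y: payoffs [5, 5] → best response A/B (payoff 5)
  P2 vs A: payoffs [3, 4] → best response Y (payoff 4)
  P2 vs B: payoffs [4, 1] → best response X (payoff 4)
Mutual best responses: (A,Y), (B,X) → Nash equilibria.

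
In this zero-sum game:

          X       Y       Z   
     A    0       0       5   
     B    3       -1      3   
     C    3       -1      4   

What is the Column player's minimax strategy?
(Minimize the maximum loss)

Column should play Y, value = 0

Work:
Column player minimizes Row's maximum payoff:
Column X: max payoff to Row = 3
Column Y: max payoff to Row = 0
Column Z: max payoff to Row = 5
Minimum is 0, achieved by column Y.
Minimax strategy: Y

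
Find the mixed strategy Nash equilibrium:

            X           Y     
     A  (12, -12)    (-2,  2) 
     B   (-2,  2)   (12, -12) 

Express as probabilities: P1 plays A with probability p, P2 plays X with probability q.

p = 0.5, q = 0.5

Work:
Find probabilities that make opponent indifferent:
P2 chooses q to make P1 indifferent between A and B
P1 chooses p to make P2 indifferent between X and Y
Mixed NE: P1 plays (A: 0.5, B: 0.5), P2 plays (X: 0.5, Y: 0.5)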